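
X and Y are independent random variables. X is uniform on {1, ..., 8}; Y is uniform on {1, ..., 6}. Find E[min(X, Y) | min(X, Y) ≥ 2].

24/7

P(min(X, Y) ≥ 2) = 35/48.
Summing min(X,Y)·P(x,y) over outcomes with min(X, Y) ≥ 2 gives 5/2.
E[min(X, Y) | min(X, Y) ≥ 2] = (5/2) / (35/48) = 24/7.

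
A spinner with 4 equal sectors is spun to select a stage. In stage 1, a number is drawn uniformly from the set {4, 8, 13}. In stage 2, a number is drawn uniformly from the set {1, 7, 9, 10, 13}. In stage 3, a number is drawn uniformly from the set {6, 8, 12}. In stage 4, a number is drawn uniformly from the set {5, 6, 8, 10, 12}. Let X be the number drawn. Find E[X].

83/10

E[X | stage 1] = (4+8+13)/3 = 25/3.
E[X | stage 2] = (1+7+9+10+13)/5 = 8.
E[X | stage 3] = (6+8+12)/3 = 26/3.
E[X | stage 4] = (5+6+8+10+12)/5 = 41/5.
By the law of total expectation,
E[X] = (1/4)·(25/3) + (1/4)·(8) + (1/4)·(26/3) + (1/4)·(41/5) = 83/10.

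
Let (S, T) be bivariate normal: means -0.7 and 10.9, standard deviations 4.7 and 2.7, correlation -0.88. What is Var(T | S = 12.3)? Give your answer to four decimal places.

1.6446

Var(T | S=x) = (1 − ρ²)·σ_T².
Var(T | S=12.3) = (2.7)²·(1 − (-0.88)²) = 7.29·0.2256 = 1.6446.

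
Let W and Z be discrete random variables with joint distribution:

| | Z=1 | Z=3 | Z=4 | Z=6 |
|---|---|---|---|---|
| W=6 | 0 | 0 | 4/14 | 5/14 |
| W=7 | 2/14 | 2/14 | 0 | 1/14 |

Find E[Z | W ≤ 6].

P(W ≤ 6) = 9/14.
Σ Z·P over the event = 4·(4/14) + 6·(5/14) = 23/7.
E[Z | W ≤ 6] = (23/7) / (9/14) = 46/9.

46/9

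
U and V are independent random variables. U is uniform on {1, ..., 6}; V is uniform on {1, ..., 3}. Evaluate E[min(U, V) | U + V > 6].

P(U + V > 6) = 1/3.
Summing min(U,V)·P(x,y) over outcomes with U + V > 6 gives 7/9.
E[min(U, V) | U + V > 6] = (7/9) / (1/3) = 7/3.

7/3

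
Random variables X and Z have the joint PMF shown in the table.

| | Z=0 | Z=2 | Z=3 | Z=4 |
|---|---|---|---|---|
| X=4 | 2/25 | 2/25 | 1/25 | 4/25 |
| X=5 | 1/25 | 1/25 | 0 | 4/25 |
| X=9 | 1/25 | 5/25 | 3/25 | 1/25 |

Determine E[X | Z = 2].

P(Z = 2) = 8/25.
Summing X·P(X=x,Z=y) over the conditioning event gives 58/25.
E[X | Z = 2] = (58/25) / (8/25) = 29/4.

29/4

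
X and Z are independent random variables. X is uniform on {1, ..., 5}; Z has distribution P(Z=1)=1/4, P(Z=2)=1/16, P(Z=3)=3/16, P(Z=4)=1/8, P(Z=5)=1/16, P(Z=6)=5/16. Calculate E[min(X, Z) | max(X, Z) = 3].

12/7

P(max(X, Z) = 3) = 7/40.
Summing min(X,Z)·P(x,y) over outcomes with max(X, Z) = 3 gives 3/10.
E[min(X, Z) | max(X, Z) = 3] = (3/10) / (7/40) = 12/7.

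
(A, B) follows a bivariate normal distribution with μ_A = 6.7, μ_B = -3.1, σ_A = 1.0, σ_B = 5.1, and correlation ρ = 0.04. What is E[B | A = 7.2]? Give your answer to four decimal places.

-2.9980

The regression of B on A has slope ρ·σ_B/σ_A and passes through (μ_A, μ_B).
E[B | A=7.2] = -3.1 + (0.04)·(5.1/1.0)·(7.2 − (6.7)) = -3.1 + (0.204)·(0.5) = -2.9980.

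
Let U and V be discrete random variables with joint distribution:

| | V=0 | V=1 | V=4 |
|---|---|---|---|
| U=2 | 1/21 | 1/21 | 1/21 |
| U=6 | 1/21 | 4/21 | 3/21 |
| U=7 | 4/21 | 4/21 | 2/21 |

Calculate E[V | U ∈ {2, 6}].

21/11

P(U ∈ {2, 6}) = 11/21.
Σ V·P over the event = 0·(1/21) + 1·(1/21) + 4·(1/21) + 0·(1/21) + 1·(4/21) + 4·(3/21) = 1.
E[V | U ∈ {2, 6}] = (1) / (11/21) = 21/11.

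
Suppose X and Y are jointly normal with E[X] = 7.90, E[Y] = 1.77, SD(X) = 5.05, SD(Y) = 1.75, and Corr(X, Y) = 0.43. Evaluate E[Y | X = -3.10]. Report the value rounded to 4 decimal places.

0.1309

The regression of Y on X has slope ρ·σ_Y/σ_X and passes through (μ_X, μ_Y).
E[Y | X=-3.10] = 1.77 + (0.43)·(1.75/5.05)·(-3.10 − (7.90)) = 1.77 + (0.14901)·(-11) = 0.1309.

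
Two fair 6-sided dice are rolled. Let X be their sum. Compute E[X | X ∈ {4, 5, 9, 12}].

P(X ∈ {4, 5, 9, 12}) = 1/3.
Σ over the event: 4·1/12 + 5·1/9 + 9·1/9 + 12·1/36 = 20/9.
E[X | X ∈ {4, 5, 9, 12}] = (20/9) / (1/3) = 20/3.

20/3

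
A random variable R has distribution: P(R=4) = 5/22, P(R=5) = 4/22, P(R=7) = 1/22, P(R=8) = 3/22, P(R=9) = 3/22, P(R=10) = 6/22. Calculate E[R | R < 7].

P(R < 7) = 9/22.
Σ over the event: 4·5/22 + 5·2/11 = 20/11.
E[R | R < 7] = (20/11) / (9/22) = 40/9.

40/9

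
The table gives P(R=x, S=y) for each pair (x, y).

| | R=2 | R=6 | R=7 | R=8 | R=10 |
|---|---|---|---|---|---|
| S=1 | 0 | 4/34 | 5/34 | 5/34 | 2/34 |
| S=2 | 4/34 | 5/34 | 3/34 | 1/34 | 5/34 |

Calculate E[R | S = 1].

119/16

P(S = 1) = 8/17.
Summing R·P(R=x,S=y) over the conditioning event gives 7/2.
E[R | S = 1] = (7/2) / (8/17) = 119/16.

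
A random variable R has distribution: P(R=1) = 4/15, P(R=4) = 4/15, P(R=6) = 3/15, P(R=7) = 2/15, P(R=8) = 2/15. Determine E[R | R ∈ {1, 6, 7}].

4

P(R ∈ {1, 6, 7}) = 3/5.
Σ over the event: 1·4/15 + 6·1/5 + 7·2/15 = 12/5.
E[R | R ∈ {1, 6, 7}] = (12/5) / (3/5) = 4.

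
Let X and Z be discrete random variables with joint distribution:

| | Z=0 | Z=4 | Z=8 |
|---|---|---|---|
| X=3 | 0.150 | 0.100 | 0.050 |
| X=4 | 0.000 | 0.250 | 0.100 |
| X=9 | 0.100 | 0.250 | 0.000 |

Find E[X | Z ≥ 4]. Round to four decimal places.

5.4667

P(Z ≥ 4) = 0.750.
Σ X·P over the event = 3·(0.100) + 3·(0.050) + 4·(0.250) + 4·(0.100) + 9·(0.250) = 4.100.
E[X | Z ≥ 4] = (4.100) / (0.750) = 5.4667.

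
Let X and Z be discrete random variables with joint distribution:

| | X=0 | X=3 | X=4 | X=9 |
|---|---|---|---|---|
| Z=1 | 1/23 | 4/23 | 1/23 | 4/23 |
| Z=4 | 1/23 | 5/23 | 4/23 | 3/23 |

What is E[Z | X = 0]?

5/2

P(X = 0) = 2/23.
Σ Z·P over the event = 1·(1/23) + 4·(1/23) = 5/23.
E[Z | X = 0] = (5/23) / (2/23) = 5/2.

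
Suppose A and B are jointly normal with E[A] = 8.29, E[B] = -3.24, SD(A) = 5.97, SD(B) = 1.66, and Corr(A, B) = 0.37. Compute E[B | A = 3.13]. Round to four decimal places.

E[B | A=x] = μ_B + ρ(σ_B/σ_A)(x − μ_A) for jointly normal variables.
E[B | A=3.13] = -3.24 + (0.37)·(1.66/5.97)·(3.13 − (8.29)) = -3.24 + (0.10288)·(-5.16) = -3.7709.

-3.7709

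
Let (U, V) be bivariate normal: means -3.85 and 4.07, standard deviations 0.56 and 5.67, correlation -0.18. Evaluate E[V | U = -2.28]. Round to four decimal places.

1.2087

The regression of V on U has slope ρ·σ_V/σ_U and passes through (μ_U, μ_V).
E[V | U=-2.28] = 4.07 + (-0.18)·(5.67/0.56)·(-2.28 − (-3.85)) = 4.07 + (-1.8225)·(1.57) = 1.2087.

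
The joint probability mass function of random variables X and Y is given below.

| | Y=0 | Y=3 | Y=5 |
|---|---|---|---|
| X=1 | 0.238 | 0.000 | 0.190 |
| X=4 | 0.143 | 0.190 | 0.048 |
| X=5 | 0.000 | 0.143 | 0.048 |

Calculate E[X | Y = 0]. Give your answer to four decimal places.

2.1260

P(Y = 0) = 0.381.
Σ X·P over the event = 1·(0.238) + 4·(0.143) = 0.810.
E[X | Y = 0] = (0.810) / (0.381) = 2.1260.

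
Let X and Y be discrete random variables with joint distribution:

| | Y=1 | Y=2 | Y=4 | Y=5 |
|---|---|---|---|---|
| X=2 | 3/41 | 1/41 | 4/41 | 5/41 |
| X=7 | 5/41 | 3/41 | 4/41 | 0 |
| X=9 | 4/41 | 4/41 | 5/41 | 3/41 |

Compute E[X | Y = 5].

P(Y = 5) = 8/41.
Σ X·P over the event = 2·(5/41) + 9·(3/41) = 37/41.
E[X | Y = 5] = (37/41) / (8/41) = 37/8.

37/8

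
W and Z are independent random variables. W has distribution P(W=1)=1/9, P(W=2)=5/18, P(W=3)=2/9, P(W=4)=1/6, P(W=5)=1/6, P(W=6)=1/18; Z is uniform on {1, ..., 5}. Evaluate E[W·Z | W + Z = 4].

38/11

P(W + Z = 4) = 11/90.
Summing WZ·P(x,y) over outcomes with W + Z = 4 gives 19/45.
E[W·Z | W + Z = 4] = (19/45) / (11/90) = 38/11.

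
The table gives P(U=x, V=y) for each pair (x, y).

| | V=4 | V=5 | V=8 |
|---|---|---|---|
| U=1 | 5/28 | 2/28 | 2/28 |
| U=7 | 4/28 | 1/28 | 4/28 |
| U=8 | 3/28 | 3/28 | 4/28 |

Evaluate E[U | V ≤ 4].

P(V ≤ 4) = 3/7.
Summing U·P(U=x,V=y) over the conditioning event gives 57/28.
E[U | V ≤ 4] = (57/28) / (3/7) = 19/4.

19/4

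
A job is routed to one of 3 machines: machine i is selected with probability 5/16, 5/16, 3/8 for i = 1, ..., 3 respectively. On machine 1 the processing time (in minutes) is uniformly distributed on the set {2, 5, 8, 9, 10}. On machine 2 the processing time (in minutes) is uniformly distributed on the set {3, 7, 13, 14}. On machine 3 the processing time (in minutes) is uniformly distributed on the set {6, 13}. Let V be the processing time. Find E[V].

E[V | machine 1] = (2+5+8+9+10)/5 = 34/5.
E[V | machine 2] = (3+7+13+14)/4 = 37/4.
E[V | machine 3] = (6+13)/2 = 19/2.
E[V] = (5/16)·(34/5) + (5/16)·(37/4) + (3/8)·(19/2) = 549/64.

549/64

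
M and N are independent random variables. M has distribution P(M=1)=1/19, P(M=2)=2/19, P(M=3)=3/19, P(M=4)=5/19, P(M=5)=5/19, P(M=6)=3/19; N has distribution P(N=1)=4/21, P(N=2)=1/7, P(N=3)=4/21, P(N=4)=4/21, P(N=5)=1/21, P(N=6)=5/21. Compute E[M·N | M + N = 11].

30

P(M + N = 11) = 4/57.
Summing MN·P(x,y) over outcomes with M + N = 11 gives 40/19.
E[M·N | M + N = 11] = (40/19) / (4/57) = 30.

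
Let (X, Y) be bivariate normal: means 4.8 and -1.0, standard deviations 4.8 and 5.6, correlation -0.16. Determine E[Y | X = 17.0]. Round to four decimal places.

-3.2773

E[Y | X=x] = μ_Y + ρ(σ_Y/σ_X)(x − μ_X) for jointly normal variables.
E[Y | X=17.0] = -1.0 + (-0.16)·(5.6/4.8)·(17.0 − (4.8)) = -1.0 + (-0.186667)·(12.2) = -3.2773.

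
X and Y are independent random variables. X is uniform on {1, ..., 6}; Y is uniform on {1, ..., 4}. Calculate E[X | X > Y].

P(X > Y) = 7/12.
Summing X·P(x,y) over outcomes with X > Y gives 8/3.
E[X | X > Y] = (8/3) / (7/12) = 32/7.

32/7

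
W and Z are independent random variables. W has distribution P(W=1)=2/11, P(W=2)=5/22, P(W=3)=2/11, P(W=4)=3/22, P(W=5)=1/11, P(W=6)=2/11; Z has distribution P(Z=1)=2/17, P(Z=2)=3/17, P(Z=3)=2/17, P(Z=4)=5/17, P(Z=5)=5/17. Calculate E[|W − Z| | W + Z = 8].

P(W + Z = 8) = 3/22.
Summing |W−Z|·P(x,y) over outcomes with W + Z = 8 gives 48/187.
E[|W − Z| | W + Z = 8] = (48/187) / (3/22) = 32/17.

32/17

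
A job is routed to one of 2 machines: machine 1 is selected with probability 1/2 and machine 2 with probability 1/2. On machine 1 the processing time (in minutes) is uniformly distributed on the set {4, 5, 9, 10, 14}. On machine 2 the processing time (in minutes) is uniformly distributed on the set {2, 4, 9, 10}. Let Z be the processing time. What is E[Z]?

293/40

E[Z | machine 1] = (4+5+9+10+14)/5 = 42/5.
E[Z | machine 2] = (2+4+9+10)/4 = 25/4.
By the law of total expectation,
E[Z] = (1/2)·(42/5) + (1/2)·(25/4) = 293/40.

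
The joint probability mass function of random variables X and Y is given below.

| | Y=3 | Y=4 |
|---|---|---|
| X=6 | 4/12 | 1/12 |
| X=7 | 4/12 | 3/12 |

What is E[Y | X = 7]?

24/7

P(X = 7) = 7/12.
Σ Y·P over the event = 3·(4/12) + 4·(3/12) = 2.
E[Y | X = 7] = (2) / (7/12) = 24/7.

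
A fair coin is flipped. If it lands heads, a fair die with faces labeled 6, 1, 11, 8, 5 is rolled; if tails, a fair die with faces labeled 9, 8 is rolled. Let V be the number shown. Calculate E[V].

E[V | heads] = (6+1+11+8+5)/5 = 31/5.
E[V | tails] = (9+8)/2 = 17/2.
E[V] = (1/2)·(31/5) + (1/2)·(17/2) = 147/20.

147/20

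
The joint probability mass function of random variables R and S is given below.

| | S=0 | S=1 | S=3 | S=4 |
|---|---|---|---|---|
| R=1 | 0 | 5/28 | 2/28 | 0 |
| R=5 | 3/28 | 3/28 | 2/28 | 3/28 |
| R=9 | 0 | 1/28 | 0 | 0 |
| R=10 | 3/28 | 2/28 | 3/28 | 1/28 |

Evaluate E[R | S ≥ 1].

P(S ≥ 1) = 11/14.
Summing R·P(R=x,S=y) over the conditioning event gives 29/7.
E[R | S ≥ 1] = (29/7) / (11/14) = 58/11.

58/11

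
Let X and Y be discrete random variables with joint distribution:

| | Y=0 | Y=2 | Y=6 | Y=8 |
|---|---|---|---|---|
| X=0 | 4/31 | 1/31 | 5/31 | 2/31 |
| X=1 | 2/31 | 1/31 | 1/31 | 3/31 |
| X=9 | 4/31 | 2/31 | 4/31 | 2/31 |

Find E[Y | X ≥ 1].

P(X ≥ 1) = 19/31.
Σ Y·P over the event = 0·(2/31) + 2·(1/31) + 6·(1/31) + 8·(3/31) + 0·(4/31) + 2·(2/31) + 6·(4/31) + 8·(2/31) = 76/31.
E[Y | X ≥ 1] = (76/31) / (19/31) = 4.

4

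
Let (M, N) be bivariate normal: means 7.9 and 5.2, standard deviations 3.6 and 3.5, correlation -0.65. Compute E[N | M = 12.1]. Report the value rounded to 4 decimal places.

The regression of N on M has slope ρ·σ_N/σ_M and passes through (μ_M, μ_N).
E[N | M=12.1] = 5.2 + (-0.65)·(3.5/3.6)·(12.1 − (7.9)) = 5.2 + (-0.631944)·(4.2) = 2.5458.

2.5458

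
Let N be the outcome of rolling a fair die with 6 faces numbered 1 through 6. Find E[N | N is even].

4

Given N is even, N is equally likely to be any of {2, 4, 6}.
E[N | N is even] = (2 + 4 + 6) / 3 = 4.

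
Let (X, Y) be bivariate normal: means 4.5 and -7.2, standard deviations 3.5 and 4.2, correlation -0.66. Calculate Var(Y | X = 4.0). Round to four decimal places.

9.9560

Var(Y | X=x) = (1 − ρ²)·σ_Y².
Var(Y | X=4.0) = (4.2)²·(1 − (-0.66)²) = 17.64·0.5644 = 9.9560.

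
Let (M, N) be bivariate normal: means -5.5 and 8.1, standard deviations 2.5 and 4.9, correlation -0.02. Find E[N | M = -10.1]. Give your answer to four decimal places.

8.2803

For a bivariate normal, E[N | M=x] = μ_N + ρ·(σ_N/σ_M)·(x − μ_M).
E[N | M=-10.1] = 8.1 + (-0.02)·(4.9/2.5)·(-10.1 − (-5.5)) = 8.1 + (-0.0392)·(-4.6) = 8.2803.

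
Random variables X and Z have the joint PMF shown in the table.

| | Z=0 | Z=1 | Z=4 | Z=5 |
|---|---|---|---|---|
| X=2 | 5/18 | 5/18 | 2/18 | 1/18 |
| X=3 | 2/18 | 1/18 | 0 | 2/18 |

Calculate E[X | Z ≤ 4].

11/5

P(Z ≤ 4) = 5/6.
Σ X·P over the event = 2·(5/18) + 2·(5/18) + 2·(2/18) + 3·(2/18) + 3·(1/18) = 11/6.
E[X | Z ≤ 4] = (11/6) / (5/6) = 11/5.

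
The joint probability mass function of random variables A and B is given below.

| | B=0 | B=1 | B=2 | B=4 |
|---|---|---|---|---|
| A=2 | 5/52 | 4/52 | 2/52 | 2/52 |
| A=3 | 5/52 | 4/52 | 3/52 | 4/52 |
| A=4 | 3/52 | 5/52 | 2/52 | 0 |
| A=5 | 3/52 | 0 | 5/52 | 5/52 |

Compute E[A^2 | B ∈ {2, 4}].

361/23

P(B ∈ {2, 4}) = 23/52.
Σ A^2·P over the event = 4·(2/52) + 4·(2/52) + 9·(3/52) + 9·(4/52) + 16·(2/52) + 25·(5/52) + 25·(5/52) = 361/52.
E[A^2 | B ∈ {2, 4}] = (361/52) / (23/52) = 361/23.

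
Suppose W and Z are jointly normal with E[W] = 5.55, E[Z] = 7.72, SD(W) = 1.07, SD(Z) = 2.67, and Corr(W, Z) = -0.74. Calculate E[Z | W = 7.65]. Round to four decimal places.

E[Z | W=x] = μ_Z + ρ(σ_Z/σ_W)(x − μ_W) for jointly normal variables.
E[Z | W=7.65] = 7.72 + (-0.74)·(2.67/1.07)·(7.65 − (5.55)) = 7.72 + (-1.84654)·(2.1) = 3.8423.

3.8423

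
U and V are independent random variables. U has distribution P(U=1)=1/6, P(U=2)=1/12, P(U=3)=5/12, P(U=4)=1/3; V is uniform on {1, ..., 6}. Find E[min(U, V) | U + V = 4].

9/8

P(U + V = 4) = 1/9.
Summing min(U,V)·P(x,y) over outcomes with U + V = 4 gives 1/8.
E[min(U, V) | U + V = 4] = (1/8) / (1/9) = 9/8.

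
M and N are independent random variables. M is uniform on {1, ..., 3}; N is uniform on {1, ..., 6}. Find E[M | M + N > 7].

P(M + N > 7) = 1/6.
Summing M·P(x,y) over outcomes with M + N > 7 gives 4/9.
E[M | M + N > 7] = (4/9) / (1/6) = 8/3.

8/3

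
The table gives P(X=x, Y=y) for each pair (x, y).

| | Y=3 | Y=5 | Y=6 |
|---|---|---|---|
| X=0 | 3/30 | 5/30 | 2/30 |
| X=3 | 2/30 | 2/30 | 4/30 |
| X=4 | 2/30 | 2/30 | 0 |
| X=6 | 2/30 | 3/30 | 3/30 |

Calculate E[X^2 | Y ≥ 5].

P(Y ≥ 5) = 7/10.
Σ X^2·P over the event = 0·(5/30) + 0·(2/30) + 9·(2/30) + 9·(4/30) + 16·(2/30) + 36·(3/30) + 36·(3/30) = 151/15.
E[X^2 | Y ≥ 5] = (151/15) / (7/10) = 302/21.

302/21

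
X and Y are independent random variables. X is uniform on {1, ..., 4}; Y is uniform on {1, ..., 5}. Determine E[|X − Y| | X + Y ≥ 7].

4/3

Outcomes with X + Y ≥ 7: (2,5), (3,4), (3,5), (4,3), (4,4), (4,5), each with probability 1/20.
E[|X − Y| | X + Y ≥ 7] = (3 + 1 + 2 + 1 + 0 + 1) / 6 = 4/3.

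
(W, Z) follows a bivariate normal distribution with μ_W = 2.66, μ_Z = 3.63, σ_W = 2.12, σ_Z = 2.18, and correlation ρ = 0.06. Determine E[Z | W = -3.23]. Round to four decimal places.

3.2666

E[Z | W=x] = μ_Z + ρ(σ_Z/σ_W)(x − μ_W) for jointly normal variables.
E[Z | W=-3.23] = 3.63 + (0.06)·(2.18/2.12)·(-3.23 − (2.66)) = 3.63 + (0.061698)·(-5.89) = 3.2666.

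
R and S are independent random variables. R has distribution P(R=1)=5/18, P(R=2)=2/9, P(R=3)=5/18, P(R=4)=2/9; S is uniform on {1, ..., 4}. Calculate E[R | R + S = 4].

P(R + S = 4) = 7/36.
Summing R·P(x,y) over outcomes with R + S = 4 gives 7/18.
E[R | R + S = 4] = (7/18) / (7/36) = 2.

2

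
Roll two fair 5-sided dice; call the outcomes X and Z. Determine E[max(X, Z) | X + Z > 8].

5

Outcomes with X + Z > 8: (4,5), (5,4), (5,5), each with probability 1/25.
E[max(X, Z) | X + Z > 8] = (5 + 5 + 5) / 3 = 5.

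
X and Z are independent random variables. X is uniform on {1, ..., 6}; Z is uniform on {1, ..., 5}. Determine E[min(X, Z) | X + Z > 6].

16/5

P(X + Z > 6) = 1/2.
Summing min(X,Z)·P(x,y) over outcomes with X + Z > 6 gives 8/5.
E[min(X, Z) | X + Z > 6] = (8/5) / (1/2) = 16/5.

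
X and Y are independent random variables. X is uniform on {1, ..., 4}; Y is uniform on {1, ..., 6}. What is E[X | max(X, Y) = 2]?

5/3

Outcomes with max(X, Y) = 2: (1,2), (2,1), (2,2), each with probability 1/24.
E[X | max(X, Y) = 2] = (1 + 2 + 2) / 3 = 5/3.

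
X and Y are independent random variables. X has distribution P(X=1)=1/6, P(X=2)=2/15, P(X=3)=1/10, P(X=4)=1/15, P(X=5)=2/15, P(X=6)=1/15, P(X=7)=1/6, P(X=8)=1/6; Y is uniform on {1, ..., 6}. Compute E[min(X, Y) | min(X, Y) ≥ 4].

130/27

P(min(X, Y) ≥ 4) = 3/10.
Summing min(X,Y)·P(x,y) over outcomes with min(X, Y) ≥ 4 gives 13/9.
E[min(X, Y) | min(X, Y) ≥ 4] = (13/9) / (3/10) = 130/27.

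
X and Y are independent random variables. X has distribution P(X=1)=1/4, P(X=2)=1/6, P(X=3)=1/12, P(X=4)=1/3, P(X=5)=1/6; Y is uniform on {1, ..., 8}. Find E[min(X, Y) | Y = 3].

7/3

P(Y = 3) = 1/8.
Summing min(X,Y)·P(x,y) over outcomes with Y = 3 gives 7/24.
E[min(X, Y) | Y = 3] = (7/24) / (1/8) = 7/3.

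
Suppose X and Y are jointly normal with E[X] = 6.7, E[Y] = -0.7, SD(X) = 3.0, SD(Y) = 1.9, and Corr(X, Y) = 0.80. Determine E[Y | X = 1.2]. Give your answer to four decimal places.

-3.4867

The regression of Y on X has slope ρ·σ_Y/σ_X and passes through (μ_X, μ_Y).
E[Y | X=1.2] = -0.7 + (0.80)·(1.9/3.0)·(1.2 − (6.7)) = -0.7 + (0.50667)·(-5.5) = -3.4867.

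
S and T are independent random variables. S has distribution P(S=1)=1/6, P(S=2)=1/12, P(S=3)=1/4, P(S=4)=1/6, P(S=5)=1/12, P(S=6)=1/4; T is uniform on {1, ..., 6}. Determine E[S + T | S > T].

231/32

P(S > T) = 4/9.
Summing (S+T)·P(x,y) over outcomes with S > T gives 77/24.
E[S + T | S > T] = (77/24) / (4/9) = 231/32.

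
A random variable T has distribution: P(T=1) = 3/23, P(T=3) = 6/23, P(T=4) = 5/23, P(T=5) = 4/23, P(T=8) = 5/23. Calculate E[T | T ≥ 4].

40/7

P(T ≥ 4) = 14/23.
Σ over the event: 4·5/23 + 5·4/23 + 8·5/23 = 80/23.
E[T | T ≥ 4] = (80/23) / (14/23) = 40/7.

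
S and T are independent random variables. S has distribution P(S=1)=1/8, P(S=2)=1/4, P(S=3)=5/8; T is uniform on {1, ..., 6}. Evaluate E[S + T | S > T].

17/4

P(S > T) = 1/4.
Summing (S+T)·P(x,y) over outcomes with S > T gives 17/16.
E[S + T | S > T] = (17/16) / (1/4) = 17/4.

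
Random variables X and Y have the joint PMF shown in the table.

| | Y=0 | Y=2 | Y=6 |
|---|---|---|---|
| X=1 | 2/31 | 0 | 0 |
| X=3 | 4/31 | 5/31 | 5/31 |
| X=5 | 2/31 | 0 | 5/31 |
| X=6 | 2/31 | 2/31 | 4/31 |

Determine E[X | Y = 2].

27/7

P(Y = 2) = 7/31.
Σ X·P over the event = 3·(5/31) + 6·(2/31) = 27/31.
E[X | Y = 2] = (27/31) / (7/31) = 27/7.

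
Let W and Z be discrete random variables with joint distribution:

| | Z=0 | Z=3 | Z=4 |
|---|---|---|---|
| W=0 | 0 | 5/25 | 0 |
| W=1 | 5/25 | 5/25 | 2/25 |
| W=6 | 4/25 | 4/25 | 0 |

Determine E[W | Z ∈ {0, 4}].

P(Z ∈ {0, 4}) = 11/25.
Σ W·P over the event = 1·(5/25) + 1·(2/25) + 6·(4/25) = 31/25.
E[W | Z ∈ {0, 4}] = (31/25) / (11/25) = 31/11.

31/11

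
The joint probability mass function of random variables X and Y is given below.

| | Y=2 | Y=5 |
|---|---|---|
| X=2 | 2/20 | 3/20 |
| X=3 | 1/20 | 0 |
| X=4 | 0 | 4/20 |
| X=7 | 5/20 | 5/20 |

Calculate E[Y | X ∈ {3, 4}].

22/5

P(X ∈ {3, 4}) = 1/4.
Σ Y·P over the event = 2·(1/20) + 5·(4/20) = 11/10.
E[Y | X ∈ {3, 4}] = (11/10) / (1/4) = 22/5.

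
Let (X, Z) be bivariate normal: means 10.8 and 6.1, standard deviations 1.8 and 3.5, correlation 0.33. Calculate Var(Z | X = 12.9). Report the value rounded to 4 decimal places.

For a bivariate normal, Var(Z | X=x) = σ_Z²(1 − ρ²).
Var(Z | X=12.9) = (3.5)²·(1 − (0.33)²) = 12.25·0.8911 = 10.9160.

10.9160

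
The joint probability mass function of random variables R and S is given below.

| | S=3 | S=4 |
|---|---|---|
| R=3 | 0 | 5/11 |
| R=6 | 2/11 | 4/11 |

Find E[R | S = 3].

P(S = 3) = 2/11.
Σ R·P over the event = 6·(2/11) = 12/11.
E[R | S = 3] = (12/11) / (2/11) = 6.

6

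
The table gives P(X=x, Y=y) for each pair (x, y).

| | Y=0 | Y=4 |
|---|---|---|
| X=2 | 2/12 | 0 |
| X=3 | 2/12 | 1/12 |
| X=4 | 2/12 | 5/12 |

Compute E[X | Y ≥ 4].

23/6

P(Y ≥ 4) = 1/2.
Σ X·P over the event = 3·(1/12) + 4·(5/12) = 23/12.
E[X | Y ≥ 4] = (23/12) / (1/2) = 23/6.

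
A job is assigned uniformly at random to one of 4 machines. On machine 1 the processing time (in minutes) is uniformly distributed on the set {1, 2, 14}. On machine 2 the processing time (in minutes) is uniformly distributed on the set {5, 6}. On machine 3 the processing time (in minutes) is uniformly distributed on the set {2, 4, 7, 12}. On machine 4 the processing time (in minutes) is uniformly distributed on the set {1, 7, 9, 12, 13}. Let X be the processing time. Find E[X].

E[X | machine 1] = (1+2+14)/3 = 17/3.
E[X | machine 2] = (5+6)/2 = 11/2.
E[X | machine 3] = (2+4+7+12)/4 = 25/4.
E[X | machine 4] = (1+7+9+12+13)/5 = 42/5.
E[X] = (1/4)·(17/3) + (1/4)·(11/2) + (1/4)·(25/4) + (1/4)·(42/5) = 1549/240.

1549/240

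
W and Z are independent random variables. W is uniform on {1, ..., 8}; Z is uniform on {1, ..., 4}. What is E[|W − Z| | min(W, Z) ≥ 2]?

50/21

P(min(W, Z) ≥ 2) = 21/32.
Summing |W−Z|·P(x,y) over outcomes with min(W, Z) ≥ 2 gives 25/16.
E[|W − Z| | min(W, Z) ≥ 2] = (25/16) / (21/32) = 50/21.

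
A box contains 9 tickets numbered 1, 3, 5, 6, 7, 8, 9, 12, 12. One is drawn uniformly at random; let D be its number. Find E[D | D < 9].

P(D < 9) = 2/3.
Σ over the event: 1·1/9 + 3·1/9 + 5·1/9 + 6·1/9 + 7·1/9 + 8·1/9 = 10/3.
E[D | D < 9] = (10/3) / (2/3) = 5.

5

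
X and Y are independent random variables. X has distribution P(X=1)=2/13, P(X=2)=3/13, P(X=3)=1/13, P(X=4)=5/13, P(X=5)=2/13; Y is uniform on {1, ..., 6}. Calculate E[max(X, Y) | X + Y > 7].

73/14

P(X + Y > 7) = 14/39.
Summing max(X,Y)·P(x,y) over outcomes with X + Y > 7 gives 73/39.
E[max(X, Y) | X + Y > 7] = (73/39) / (14/39) = 73/14.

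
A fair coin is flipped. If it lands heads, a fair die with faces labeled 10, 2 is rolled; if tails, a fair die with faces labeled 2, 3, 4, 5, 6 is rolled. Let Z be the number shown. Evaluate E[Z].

E[Z | heads] = (10+2)/2 = 6.
E[Z | tails] = (2+3+4+5+6)/5 = 4.
By the law of total expectation,
E[Z] = (1/2)·(6) + (1/2)·(4) = 5.

5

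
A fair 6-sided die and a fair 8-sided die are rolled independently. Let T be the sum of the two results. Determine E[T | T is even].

P(T is even) = 1/2.
Σ over the event: 2·1/48 + 4·1/16 + 6·5/48 + 8·1/8 + 10·5/48 + 12·1/16 + 14·1/48 = 4.
E[T | T is even] = (4) / (1/2) = 8.

8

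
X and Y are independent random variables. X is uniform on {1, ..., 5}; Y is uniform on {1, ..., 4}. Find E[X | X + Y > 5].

4

P(X + Y > 5) = 1/2.
Summing X·P(x,y) over outcomes with X + Y > 5 gives 2.
E[X | X + Y > 5] = (2) / (1/2) = 4.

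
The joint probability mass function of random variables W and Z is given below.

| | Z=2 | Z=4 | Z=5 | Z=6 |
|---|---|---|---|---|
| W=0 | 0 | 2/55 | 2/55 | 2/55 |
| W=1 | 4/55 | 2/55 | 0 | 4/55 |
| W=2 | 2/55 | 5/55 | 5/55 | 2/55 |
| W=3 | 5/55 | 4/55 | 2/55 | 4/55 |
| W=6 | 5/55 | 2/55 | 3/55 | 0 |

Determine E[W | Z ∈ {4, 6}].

P(Z ∈ {4, 6}) = 27/55.
Summing W·P(W=x,Z=y) over the conditioning event gives 56/55.
E[W | Z ∈ {4, 6}] = (56/55) / (27/55) = 56/27.

56/27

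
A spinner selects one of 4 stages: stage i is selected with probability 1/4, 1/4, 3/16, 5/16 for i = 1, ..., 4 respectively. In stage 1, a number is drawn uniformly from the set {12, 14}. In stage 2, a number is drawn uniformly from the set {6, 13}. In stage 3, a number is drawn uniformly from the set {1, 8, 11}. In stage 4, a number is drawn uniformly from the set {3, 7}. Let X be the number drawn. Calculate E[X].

135/16

E[X | stage 1] = (12+14)/2 = 13.
E[X | stage 2] = (6+13)/2 = 19/2.
E[X | stage 3] = (1+8+11)/3 = 20/3.
E[X | stage 4] = (3+7)/2 = 5.
By the law of total expectation,
E[X] = (1/4)·(13) + (1/4)·(19/2) + (3/16)·(20/3) + (5/16)·(5) = 135/16.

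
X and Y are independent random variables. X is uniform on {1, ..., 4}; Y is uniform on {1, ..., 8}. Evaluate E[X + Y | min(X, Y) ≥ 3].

9

P(min(X, Y) ≥ 3) = 3/8.
Summing (X+Y)·P(x,y) over outcomes with min(X, Y) ≥ 3 gives 27/8.
E[X + Y | min(X, Y) ≥ 3] = (27/8) / (3/8) = 9.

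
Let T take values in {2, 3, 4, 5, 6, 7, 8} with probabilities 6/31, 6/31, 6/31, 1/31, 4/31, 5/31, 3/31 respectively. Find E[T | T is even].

84/19

P(T is even) = 19/31.
Σ over the event: 2·6/31 + 4·6/31 + 6·4/31 + 8·3/31 = 84/31.
E[T | T is even] = (84/31) / (19/31) = 84/19.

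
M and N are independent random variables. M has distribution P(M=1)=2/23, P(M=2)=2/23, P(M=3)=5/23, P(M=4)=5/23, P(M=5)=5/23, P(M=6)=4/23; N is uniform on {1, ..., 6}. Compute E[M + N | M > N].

471/67

P(M > N) = 67/138.
Summing (M+N)·P(x,y) over outcomes with M > N gives 157/46.
E[M + N | M > N] = (157/46) / (67/138) = 471/67.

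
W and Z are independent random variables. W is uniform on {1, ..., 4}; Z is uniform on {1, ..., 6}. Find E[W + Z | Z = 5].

15/2

P(Z = 5) = 1/6.
Summing (W+Z)·P(x,y) over outcomes with Z = 5 gives 5/4.
E[W + Z | Z = 5] = (5/4) / (1/6) = 15/2.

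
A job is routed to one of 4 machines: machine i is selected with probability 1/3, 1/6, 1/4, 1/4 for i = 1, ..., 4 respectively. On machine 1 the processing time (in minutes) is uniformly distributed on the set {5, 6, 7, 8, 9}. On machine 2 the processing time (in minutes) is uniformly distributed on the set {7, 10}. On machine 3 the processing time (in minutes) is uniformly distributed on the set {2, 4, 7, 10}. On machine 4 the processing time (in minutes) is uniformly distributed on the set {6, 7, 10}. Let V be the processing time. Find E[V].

341/48

E[V | machine 1] = (5+6+7+8+9)/5 = 7.
E[V | machine 2] = (7+10)/2 = 17/2.
E[V | machine 3] = (2+4+7+10)/4 = 23/4.
E[V | machine 4] = (6+7+10)/3 = 23/3.
By the law of total expectation,
E[V] = (1/3)·(7) + (1/6)·(17/2) + (1/4)·(23/4) + (1/4)·(23/3) = 341/48.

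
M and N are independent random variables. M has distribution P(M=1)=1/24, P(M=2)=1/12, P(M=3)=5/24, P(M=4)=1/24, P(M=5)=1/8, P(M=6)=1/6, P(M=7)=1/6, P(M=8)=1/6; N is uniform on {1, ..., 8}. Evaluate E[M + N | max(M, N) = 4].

P(max(M, N) = 4) = 1/16.
Summing (M+N)·P(x,y) over outcomes with max(M, N) = 4 gives 13/32.
E[M + N | max(M, N) = 4] = (13/32) / (1/16) = 13/2.

13/2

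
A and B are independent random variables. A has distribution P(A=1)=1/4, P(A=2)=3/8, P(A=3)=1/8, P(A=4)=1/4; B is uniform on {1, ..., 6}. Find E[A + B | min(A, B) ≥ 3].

49/6

P(min(A, B) ≥ 3) = 1/4.
Summing (A+B)·P(x,y) over outcomes with min(A, B) ≥ 3 gives 49/24.
E[A + B | min(A, B) ≥ 3] = (49/24) / (1/4) = 49/6.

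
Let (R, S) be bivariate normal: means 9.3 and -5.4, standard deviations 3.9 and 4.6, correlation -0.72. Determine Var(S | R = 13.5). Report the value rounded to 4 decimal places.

10.1907

Var(S | R=x) = (1 − ρ²)·σ_S².
Var(S | R=13.5) = (4.6)²·(1 − (-0.72)²) = 21.16·0.4816 = 10.1907.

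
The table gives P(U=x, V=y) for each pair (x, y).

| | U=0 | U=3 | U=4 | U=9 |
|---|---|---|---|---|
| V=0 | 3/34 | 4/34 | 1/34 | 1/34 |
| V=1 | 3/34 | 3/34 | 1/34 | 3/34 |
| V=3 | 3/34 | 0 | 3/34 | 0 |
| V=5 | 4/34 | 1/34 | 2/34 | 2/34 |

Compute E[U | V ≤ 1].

65/19

P(V ≤ 1) = 19/34.
Σ U·P over the event = 0·(3/34) + 0·(3/34) + 3·(4/34) + 3·(3/34) + 4·(1/34) + 4·(1/34) + 9·(1/34) + 9·(3/34) = 65/34.
E[U | V ≤ 1] = (65/34) / (19/34) = 65/19.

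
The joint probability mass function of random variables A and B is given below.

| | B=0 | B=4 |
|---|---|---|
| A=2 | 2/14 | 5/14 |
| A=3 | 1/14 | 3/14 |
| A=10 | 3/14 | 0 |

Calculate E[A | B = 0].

P(B = 0) = 3/7.
Σ A·P over the event = 2·(2/14) + 3·(1/14) + 10·(3/14) = 37/14.
E[A | B = 0] = (37/14) / (3/7) = 37/6.

37/6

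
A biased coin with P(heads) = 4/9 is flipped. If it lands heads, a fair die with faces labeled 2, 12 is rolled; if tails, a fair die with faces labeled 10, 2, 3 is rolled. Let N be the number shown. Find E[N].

53/9

E[N | heads] = (2+12)/2 = 7.
E[N | tails] = (10+2+3)/3 = 5.
E[N] = (4/9)·(7) + (5/9)·(5) = 53/9.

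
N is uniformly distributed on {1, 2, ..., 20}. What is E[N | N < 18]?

9

P(N < 18) = 17/20.
E[N | N < 18] = (153/20) / (17/20) = 9.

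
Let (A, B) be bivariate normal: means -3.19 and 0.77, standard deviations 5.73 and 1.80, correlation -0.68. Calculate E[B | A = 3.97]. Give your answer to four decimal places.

For a bivariate normal, E[B | A=x] = μ_B + ρ·(σ_B/σ_A)·(x − μ_A).
E[B | A=3.97] = 0.77 + (-0.68)·(1.80/5.73)·(3.97 − (-3.19)) = 0.77 + (-0.213613)·(7.16) = -0.7595.

-0.7595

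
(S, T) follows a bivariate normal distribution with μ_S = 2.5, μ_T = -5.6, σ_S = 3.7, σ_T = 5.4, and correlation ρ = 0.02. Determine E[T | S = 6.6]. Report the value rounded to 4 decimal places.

-5.4803

The regression of T on S has slope ρ·σ_T/σ_S and passes through (μ_S, μ_T).
E[T | S=6.6] = -5.6 + (0.02)·(5.4/3.7)·(6.6 − (2.5)) = -5.6 + (0.029189)·(4.1) = -5.4803.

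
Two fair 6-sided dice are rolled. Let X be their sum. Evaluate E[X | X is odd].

7

P(X is odd) = 1/2.
Σ over the event: 3·1/18 + 5·1/9 + 7·1/6 + 9·1/9 + 11·1/18 = 7/2.
E[X | X is odd] = (7/2) / (1/2) = 7.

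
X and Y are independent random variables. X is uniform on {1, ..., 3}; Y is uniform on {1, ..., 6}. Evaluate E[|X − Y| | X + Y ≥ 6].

Outcomes with X + Y ≥ 6: (1,5), (1,6), (2,4), (2,5), (2,6), (3,3), (3,4), (3,5), (3,6), each with probability 1/18.
E[|X − Y| | X + Y ≥ 6] = (4 + 5 + 2 + 3 + 4 + 0 + 1 + 2 + 3) / 9 = 8/3.

8/3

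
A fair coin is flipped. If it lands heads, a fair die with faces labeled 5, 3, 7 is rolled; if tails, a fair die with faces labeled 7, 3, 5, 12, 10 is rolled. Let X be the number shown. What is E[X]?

E[X | heads] = (5+3+7)/3 = 5.
E[X | tails] = (7+3+5+12+10)/5 = 37/5.
By the law of total expectation,
E[X] = (1/2)·(5) + (1/2)·(37/5) = 31/5.

31/5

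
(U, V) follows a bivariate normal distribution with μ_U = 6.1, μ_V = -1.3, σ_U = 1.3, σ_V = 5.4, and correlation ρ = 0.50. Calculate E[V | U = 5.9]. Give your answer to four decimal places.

-1.7154

The regression of V on U has slope ρ·σ_V/σ_U and passes through (μ_U, μ_V).
E[V | U=5.9] = -1.3 + (0.50)·(5.4/1.3)·(5.9 − (6.1)) = -1.3 + (2.0769)·(-0.2) = -1.7154.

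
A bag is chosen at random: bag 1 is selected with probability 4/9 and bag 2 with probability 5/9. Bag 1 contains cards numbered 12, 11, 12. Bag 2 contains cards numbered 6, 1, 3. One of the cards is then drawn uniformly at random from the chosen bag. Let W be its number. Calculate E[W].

190/27

E[W | bag 1] = (12+11+12)/3 = 35/3.
E[W | bag 2] = (6+1+3)/3 = 10/3.
By the law of total expectation,
E[W] = (4/9)·(35/3) + (5/9)·(10/3) = 190/27.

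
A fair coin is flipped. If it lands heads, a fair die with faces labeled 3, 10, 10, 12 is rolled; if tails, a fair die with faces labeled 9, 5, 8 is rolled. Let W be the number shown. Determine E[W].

E[W | heads] = (3+10+10+12)/4 = 35/4.
E[W | tails] = (9+5+8)/3 = 22/3.
By the law of total expectation,
E[W] = (1/2)·(35/4) + (1/2)·(22/3) = 193/24.

193/24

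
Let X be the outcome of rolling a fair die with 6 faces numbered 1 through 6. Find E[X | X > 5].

Given X > 5, X is equally likely to be any of {6}.
E[X | X > 5] = (6) / 1 = 6.

6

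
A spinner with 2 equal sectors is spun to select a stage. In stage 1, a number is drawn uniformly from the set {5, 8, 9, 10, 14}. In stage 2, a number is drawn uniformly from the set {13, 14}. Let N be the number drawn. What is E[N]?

E[N | stage 1] = (5+8+9+10+14)/5 = 46/5.
E[N | stage 2] = (13+14)/2 = 27/2.
By the law of total expectation,
E[N] = (1/2)·(46/5) + (1/2)·(27/2) = 227/20.

227/20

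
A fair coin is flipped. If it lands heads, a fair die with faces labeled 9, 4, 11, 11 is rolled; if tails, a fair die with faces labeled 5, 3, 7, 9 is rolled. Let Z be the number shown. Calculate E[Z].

E[Z | heads] = (9+4+11+11)/4 = 35/4.
E[Z | tails] = (5+3+7+9)/4 = 6.
E[Z] = (1/2)·(35/4) + (1/2)·(6) = 59/8.

59/8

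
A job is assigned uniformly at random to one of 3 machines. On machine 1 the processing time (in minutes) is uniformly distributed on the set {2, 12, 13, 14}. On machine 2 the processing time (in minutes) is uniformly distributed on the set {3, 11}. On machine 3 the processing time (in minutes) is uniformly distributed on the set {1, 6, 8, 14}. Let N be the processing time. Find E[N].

E[N | machine 1] = (2+12+13+14)/4 = 41/4.
E[N | machine 2] = (3+11)/2 = 7.
E[N | machine 3] = (1+6+8+14)/4 = 29/4.
E[N] = (1/3)·(41/4) + (1/3)·(7) + (1/3)·(29/4) = 49/6.

49/6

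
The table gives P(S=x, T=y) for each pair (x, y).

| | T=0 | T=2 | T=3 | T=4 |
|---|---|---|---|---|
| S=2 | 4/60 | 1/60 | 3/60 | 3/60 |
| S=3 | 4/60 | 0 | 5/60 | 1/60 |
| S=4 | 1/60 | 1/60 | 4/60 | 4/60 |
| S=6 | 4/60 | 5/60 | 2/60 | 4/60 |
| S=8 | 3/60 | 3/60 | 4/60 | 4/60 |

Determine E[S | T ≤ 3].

213/44

P(T ≤ 3) = 11/15.
Summing S·P(S=x,T=y) over the conditioning event gives 71/20.
E[S | T ≤ 3] = (71/20) / (11/15) = 213/44.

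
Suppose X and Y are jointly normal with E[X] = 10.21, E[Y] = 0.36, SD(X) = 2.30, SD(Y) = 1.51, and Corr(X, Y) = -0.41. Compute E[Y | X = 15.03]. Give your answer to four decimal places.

-0.9374

E[Y | X=x] = μ_Y + ρ(σ_Y/σ_X)(x − μ_X) for jointly normal variables.
E[Y | X=15.03] = 0.36 + (-0.41)·(1.51/2.30)·(15.03 − (10.21)) = 0.36 + (-0.26917)·(4.82) = -0.9374.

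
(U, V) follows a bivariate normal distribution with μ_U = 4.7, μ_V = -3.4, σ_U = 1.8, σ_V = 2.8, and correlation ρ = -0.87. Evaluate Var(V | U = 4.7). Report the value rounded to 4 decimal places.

The conditional variance in a bivariate normal is σ_V²(1 − ρ²), independent of x.
Var(V | U=4.7) = (2.8)²·(1 − (-0.87)²) = 7.84·0.2431 = 1.9059.

1.9059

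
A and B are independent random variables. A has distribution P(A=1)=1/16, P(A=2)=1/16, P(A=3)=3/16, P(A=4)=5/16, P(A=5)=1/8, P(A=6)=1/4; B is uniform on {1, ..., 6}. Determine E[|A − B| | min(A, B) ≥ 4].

P(min(A, B) ≥ 4) = 11/32.
Summing |A−B|·P(x,y) over outcomes with min(A, B) ≥ 4 gives 31/96.
E[|A − B| | min(A, B) ≥ 4] = (31/96) / (11/32) = 31/33.

31/33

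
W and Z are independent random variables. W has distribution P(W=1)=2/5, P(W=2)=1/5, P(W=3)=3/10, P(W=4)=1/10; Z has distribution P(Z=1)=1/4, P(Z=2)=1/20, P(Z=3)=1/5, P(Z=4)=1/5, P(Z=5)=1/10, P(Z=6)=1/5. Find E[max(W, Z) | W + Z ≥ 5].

P(W + Z ≥ 5) = 133/200.
Summing max(W,Z)·P(x,y) over outcomes with W + Z ≥ 5 gives 609/200.
E[max(W, Z) | W + Z ≥ 5] = (609/200) / (133/200) = 87/19.

87/19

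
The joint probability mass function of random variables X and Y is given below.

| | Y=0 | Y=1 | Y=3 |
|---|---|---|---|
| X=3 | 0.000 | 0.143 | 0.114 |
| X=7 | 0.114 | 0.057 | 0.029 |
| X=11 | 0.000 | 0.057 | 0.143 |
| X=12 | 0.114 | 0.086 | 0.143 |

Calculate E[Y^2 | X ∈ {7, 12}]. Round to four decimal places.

3.1142

P(X ∈ {7, 12}) = 0.543.
Summing Y^2·P(X=x,Y=y) over the conditioning event gives 1.691.
E[Y^2 | X ∈ {7, 12}] = (1.691) / (0.543) = 3.1142.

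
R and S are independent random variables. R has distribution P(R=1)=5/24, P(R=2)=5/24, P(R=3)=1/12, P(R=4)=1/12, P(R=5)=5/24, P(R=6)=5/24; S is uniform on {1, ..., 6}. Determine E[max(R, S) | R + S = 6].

P(R + S = 6) = 19/144.
Summing max(R,S)·P(x,y) over outcomes with R + S = 6 gives 7/12.
E[max(R, S) | R + S = 6] = (7/12) / (19/144) = 84/19.

84/19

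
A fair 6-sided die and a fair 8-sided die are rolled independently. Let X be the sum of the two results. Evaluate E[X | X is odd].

8

P(X is odd) = 1/2.
Σ over the event: 3·1/24 + 5·1/12 + 7·1/8 + 9·1/8 + 11·1/12 + 13·1/24 = 4.
E[X | X is odd] = (4) / (1/2) = 8.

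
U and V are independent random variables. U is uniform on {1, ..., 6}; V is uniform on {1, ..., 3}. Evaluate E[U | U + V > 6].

Outcomes with U + V > 6: (4,3), (5,2), (5,3), (6,1), (6,2), (6,3), each with probability 1/18.
E[U | U + V > 6] = (4 + 5 + 5 + 6 + 6 + 6) / 6 = 16/3.

16/3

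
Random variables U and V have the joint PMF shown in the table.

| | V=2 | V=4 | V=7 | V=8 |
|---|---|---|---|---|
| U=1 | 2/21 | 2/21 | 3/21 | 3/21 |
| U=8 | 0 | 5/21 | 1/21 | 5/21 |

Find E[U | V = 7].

P(V = 7) = 4/21.
Σ U·P over the event = 1·(3/21) + 8·(1/21) = 11/21.
E[U | V = 7] = (11/21) / (4/21) = 11/4.

11/4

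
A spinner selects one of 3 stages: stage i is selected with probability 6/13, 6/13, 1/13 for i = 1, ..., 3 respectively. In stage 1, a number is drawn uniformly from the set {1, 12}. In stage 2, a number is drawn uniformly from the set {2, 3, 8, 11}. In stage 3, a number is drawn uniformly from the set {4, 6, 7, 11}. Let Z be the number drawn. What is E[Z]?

E[Z | stage 1] = (1+12)/2 = 13/2.
E[Z | stage 2] = (2+3+8+11)/4 = 6.
E[Z | stage 3] = (4+6+7+11)/4 = 7.
By the law of total expectation,
E[Z] = (6/13)·(13/2) + (6/13)·(6) + (1/13)·(7) = 82/13.

82/13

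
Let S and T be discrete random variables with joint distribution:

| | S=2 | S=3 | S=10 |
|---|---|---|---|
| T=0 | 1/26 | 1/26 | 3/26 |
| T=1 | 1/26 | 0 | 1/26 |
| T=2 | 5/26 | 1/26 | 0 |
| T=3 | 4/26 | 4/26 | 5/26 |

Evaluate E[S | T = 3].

70/13

P(T = 3) = 1/2.
Summing S·P(S=x,T=y) over the conditioning event gives 35/13.
E[S | T = 3] = (35/13) / (1/2) = 70/13.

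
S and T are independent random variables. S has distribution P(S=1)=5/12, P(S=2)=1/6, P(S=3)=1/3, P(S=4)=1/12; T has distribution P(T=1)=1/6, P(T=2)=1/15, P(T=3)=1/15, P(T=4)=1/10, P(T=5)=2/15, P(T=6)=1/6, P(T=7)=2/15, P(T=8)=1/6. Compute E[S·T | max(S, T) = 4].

8

P(max(S, T) = 4) = 1/8.
Summing ST·P(x,y) over outcomes with max(S, T) = 4 gives 1.
E[S·T | max(S, T) = 4] = (1) / (1/8) = 8.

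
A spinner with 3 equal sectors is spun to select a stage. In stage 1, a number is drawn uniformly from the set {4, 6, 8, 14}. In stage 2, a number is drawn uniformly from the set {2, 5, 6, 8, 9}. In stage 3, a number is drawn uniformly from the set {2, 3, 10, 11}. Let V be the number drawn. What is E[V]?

41/6

E[V | stage 1] = (4+6+8+14)/4 = 8.
E[V | stage 2] = (2+5+6+8+9)/5 = 6.
E[V | stage 3] = (2+3+10+11)/4 = 13/2.
By the law of total expectation,
E[V] = (1/3)·(8) + (1/3)·(6) + (1/3)·(13/2) = 41/6.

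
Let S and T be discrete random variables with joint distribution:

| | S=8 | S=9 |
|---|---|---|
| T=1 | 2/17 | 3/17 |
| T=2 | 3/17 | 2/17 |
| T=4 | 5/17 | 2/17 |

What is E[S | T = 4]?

P(T = 4) = 7/17.
Σ S·P over the event = 8·(5/17) + 9·(2/17) = 58/17.
E[S | T = 4] = (58/17) / (7/17) = 58/7.

58/7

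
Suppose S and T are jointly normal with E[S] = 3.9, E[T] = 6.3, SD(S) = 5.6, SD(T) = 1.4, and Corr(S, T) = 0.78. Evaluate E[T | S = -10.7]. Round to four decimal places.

The regression of T on S has slope ρ·σ_T/σ_S and passes through (μ_S, μ_T).
E[T | S=-10.7] = 6.3 + (0.78)·(1.4/5.6)·(-10.7 − (3.9)) = 6.3 + (0.195)·(-14.6) = 3.4530.

3.4530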